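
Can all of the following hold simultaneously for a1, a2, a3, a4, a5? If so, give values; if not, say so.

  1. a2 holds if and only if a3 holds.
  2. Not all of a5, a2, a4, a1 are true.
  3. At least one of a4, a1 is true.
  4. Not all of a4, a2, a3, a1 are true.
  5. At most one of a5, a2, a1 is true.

a1 = False, a2 = False, a3 = False, a4 = True, a5 = False

  (1) a2=F, a3=F — same ✓
  (2) {a5, a2, a4, a1}: 1/4 true — not all ✓
  (3) {a4, a1}: 1 true — at least one ✓
  (4) {a4, a2, a3, a1}: 1/4 true — not all ✓
  (5) {a5, a2, a1}: 0 true — at most one ✓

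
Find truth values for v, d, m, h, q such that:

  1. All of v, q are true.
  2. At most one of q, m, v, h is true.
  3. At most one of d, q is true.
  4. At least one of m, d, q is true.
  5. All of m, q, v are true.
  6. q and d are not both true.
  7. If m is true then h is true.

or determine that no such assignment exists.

The formula is unsatisfiable.

Case v = True:
  (1) forces q = True.
  Constraint (2) is violated (q=T, v=T) — contradiction.
Case v = False:
  Constraint (1) is violated (v=F) — contradiction.
Both cases fail — unsatisfiable.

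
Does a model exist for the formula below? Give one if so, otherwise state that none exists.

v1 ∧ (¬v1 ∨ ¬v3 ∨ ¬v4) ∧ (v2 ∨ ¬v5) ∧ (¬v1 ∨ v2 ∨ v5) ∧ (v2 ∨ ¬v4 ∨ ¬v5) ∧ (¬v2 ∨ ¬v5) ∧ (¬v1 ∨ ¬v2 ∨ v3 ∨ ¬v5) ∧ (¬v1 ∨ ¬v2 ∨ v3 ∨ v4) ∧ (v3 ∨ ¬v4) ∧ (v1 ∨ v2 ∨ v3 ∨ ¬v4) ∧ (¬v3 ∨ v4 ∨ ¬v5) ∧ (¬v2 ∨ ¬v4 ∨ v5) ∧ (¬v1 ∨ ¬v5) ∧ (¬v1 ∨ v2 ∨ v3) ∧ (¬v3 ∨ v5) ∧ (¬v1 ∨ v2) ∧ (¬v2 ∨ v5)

Case v1 = True:
  (¬v1 ∨ ¬v5) forces v5 = False.
  (¬v1 ∨ v2 ∨ v5) forces v2 = True.
  Clause (¬v2 ∨ v5) is falsified — contradiction.
Case v1 = False:
  Clause (v1) is falsified — contradiction.
Both cases fail, so the formula is unsatisfiable.

The formula is unsatisfiable.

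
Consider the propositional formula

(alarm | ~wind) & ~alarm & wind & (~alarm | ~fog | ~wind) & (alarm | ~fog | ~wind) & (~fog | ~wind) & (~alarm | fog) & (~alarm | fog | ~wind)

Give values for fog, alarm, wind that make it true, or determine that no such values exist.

UNSATISFIABLE

Case alarm = True:
  Clause (~alarm) is falsified — contradiction.
Case alarm = False:
  (alarm | ~wind) forces wind = False.
  Clause (wind) is falsified — contradiction.
Both cases fail, so the formula is unsatisfiable.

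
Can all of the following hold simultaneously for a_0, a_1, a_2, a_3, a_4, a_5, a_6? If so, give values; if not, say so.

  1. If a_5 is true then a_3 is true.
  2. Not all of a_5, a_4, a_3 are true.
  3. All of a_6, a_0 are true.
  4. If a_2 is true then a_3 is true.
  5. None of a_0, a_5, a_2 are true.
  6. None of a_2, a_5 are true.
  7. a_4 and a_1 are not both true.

UNSATISFIABLE

Case a_0 = True:
  Constraint (5) is violated (a_0=T) — contradiction.
Case a_0 = False:
  Constraint (3) is violated (a_0=F) — contradiction.
Both cases fail — unsatisfiable.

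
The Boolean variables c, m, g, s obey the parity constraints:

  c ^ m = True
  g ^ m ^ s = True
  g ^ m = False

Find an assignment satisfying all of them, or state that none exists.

c: True, m: False, g: False, s: True

c ^ m = T ^ F = True ✓
g ^ m ^ s = F ^ F ^ T = True ✓
g ^ m = F ^ F = False ✓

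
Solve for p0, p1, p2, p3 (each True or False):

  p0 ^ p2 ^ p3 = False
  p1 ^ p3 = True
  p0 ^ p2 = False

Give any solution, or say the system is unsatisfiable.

p0: False, p1: True, p2: False, p3: False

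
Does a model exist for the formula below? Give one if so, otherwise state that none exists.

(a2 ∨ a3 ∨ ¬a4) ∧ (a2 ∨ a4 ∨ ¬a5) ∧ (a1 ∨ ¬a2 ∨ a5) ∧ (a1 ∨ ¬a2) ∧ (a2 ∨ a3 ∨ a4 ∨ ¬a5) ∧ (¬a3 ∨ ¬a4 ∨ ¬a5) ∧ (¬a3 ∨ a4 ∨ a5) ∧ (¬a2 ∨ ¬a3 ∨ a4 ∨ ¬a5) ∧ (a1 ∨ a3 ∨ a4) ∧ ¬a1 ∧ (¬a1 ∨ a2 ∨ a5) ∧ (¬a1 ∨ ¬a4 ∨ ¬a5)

a1: False, a2: False, a3: True, a4: True, a5: False

Unit clause (¬a1) forces a1 = False.
In (a1 ∨ ¬a2) only ¬a2 is left, so a2 = False.
Try a3 = False:
  (a2 ∨ a3 ∨ ¬a4) forces a4 = False.
  clause (a1 ∨ a3 ∨ a4) is falsified — backtrack.
So a3 = True.
Set a4 = True.
  then (¬a3 ∨ ¬a4 ∨ ¬a5) forces a5 = False.
All clauses satisfied.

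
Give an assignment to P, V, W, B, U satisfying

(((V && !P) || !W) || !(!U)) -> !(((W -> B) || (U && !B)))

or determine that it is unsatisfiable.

P = False; V = False; W = True; B = True; U = False

  (((V && !P) || !W) || !(!U)) -> !(((W -> B) || (U && !B))) = True
    ((V && !P) || !W) || !(!U) = False
      (V && !P) || !W = False
        V && !P = False
          !P = True
        !W = False
      !(!U) = False
        !U = True
    !(((W -> B) || (U && !B))) = False
      (W -> B) || (U && !B) = True
        W -> B = True
        U && !B = False
          !B = False
The formula evaluates to True.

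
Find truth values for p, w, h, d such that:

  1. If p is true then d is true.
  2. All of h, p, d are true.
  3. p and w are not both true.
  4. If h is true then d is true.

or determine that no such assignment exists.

p = True, w = False, h = True, d = True

  (1) p=T ⇒ d: T ✓
  (2) {h, p, d}: all 3 true ✓
  (3) p=T, w=F — not both ✓
  (4) h=T ⇒ d: T ✓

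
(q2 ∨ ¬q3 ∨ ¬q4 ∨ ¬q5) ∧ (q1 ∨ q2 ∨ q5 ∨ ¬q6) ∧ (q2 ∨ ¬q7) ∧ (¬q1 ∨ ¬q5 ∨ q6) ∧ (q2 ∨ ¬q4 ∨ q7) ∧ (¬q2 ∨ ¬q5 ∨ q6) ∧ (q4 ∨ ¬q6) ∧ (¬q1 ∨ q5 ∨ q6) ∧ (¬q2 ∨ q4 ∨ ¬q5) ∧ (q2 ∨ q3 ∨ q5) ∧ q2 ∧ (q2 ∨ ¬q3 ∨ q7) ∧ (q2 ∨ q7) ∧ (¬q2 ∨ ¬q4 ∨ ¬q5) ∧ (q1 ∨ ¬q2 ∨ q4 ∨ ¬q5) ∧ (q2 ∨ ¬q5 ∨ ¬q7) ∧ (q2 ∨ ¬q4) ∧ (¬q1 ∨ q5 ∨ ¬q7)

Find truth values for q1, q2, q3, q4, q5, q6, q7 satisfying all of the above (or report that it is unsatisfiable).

Unit clause (q2) forces q2 = True.
Set q1 = False.
Set q3 = True.
Set q4 = True.
  then (¬q2 ∨ ¬q4 ∨ ¬q5) forces q5 = False.
Set q6 = False.
Set q7 = True.
All clauses satisfied.

q1 = False; q2 = True; q3 = True; q4 = True; q5 = False; q6 = False; q7 = True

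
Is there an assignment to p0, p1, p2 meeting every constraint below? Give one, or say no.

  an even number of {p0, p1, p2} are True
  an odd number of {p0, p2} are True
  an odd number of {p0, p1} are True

p0 = False, p1 = True, p2 = True

{p0, p1, p2}: 2 true → even ✓
{p0, p2}: 1 true → odd ✓
{p0, p1}: 1 true → odd ✓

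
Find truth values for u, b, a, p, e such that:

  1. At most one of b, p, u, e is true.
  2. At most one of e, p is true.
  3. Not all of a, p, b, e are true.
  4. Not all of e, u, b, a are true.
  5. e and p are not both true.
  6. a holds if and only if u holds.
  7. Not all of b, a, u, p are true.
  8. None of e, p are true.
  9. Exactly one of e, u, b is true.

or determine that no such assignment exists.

u = True; b = False; a = True; p = False; e = False

  (1) {b, p, u, e}: 1 true — at most one ✓
  (2) {e, p}: 0 true — at most one ✓
  (3) {a, p, b, e}: 1/4 true — not all ✓
  (4) {e, u, b, a}: 2/4 true — not all ✓
  (5) e=F, p=F — not both ✓
  (6) a=T, u=T — same ✓
  (7) {b, a, u, p}: 2/4 true — not all ✓
  (8) {e, p}: 0 true — none ✓
  (9) {e, u, b}: 1 true — exactly one ✓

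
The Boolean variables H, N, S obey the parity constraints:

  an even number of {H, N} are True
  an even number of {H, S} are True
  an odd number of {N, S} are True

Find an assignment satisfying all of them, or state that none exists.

Adding constraints 1, 2, 3 mod 2: every variable appears an even number of times on the left, so the left side is 0.
But the right sides sum to 1 (mod 2). 0 ≠ 1 — the system is inconsistent.

UNSATISFIABLE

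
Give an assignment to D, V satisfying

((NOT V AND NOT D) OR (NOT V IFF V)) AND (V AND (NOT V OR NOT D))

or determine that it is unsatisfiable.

No satisfying assignment exists.

Case V = True: the conjunct (NOT V AND NOT D) OR (NOT V IFF V) becomes (False AND NOT D) OR (False IFF True) = False.
Case V = False: the conjunct V is False.
Both cases fail — unsatisfiable.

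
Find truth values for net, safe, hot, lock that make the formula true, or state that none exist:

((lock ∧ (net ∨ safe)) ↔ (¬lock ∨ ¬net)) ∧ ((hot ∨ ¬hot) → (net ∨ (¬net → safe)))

net: False; safe: True; hot: True; lock: True

  (lock ∧ (net ∨ safe)) ↔ (¬lock ∨ ¬net) = True
    lock ∧ (net ∨ safe) = True
      net ∨ safe = True
    ¬lock ∨ ¬net = True
      ¬lock = False
      ¬net = True
  (hot ∨ ¬hot) → (net ∨ (¬net → safe)) = True
    hot ∨ ¬hot = True
      ¬hot = False
    net ∨ (¬net → safe) = True
      ¬net → safe = True
        ¬net = True
Both conjuncts True, so the formula holds.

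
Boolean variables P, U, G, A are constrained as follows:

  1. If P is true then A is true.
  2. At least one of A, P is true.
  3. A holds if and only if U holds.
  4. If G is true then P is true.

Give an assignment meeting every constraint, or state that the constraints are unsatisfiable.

P = False, U = True, G = False, A = True

  (1) P=F ⇒ A: vacuous ✓
  (2) {A, P}: 1 true — at least one ✓
  (3) A=T, U=T — same ✓
  (4) G=F ⇒ P: vacuous ✓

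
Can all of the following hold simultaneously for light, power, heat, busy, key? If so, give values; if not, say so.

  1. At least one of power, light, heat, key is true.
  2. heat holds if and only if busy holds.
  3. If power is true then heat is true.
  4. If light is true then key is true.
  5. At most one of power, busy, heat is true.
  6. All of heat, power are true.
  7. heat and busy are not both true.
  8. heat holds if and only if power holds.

Case heat = True:
  (2) with heat=T forces busy = True.
  Constraint (5) is violated (busy=T, heat=T) — contradiction.
Case heat = False:
  Constraint (6) is violated (heat=F) — contradiction.
Both cases fail — unsatisfiable.

Unsatisfiable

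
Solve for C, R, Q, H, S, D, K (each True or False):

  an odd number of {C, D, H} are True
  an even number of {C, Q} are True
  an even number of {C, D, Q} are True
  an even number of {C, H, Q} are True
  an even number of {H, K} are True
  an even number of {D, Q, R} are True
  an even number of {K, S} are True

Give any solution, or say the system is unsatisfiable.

C: True, R: True, Q: True, H: False, S: False, D: False, K: False

{C, D, H}: 1 true → odd ✓
{C, Q}: 2 true → even ✓
{C, D, Q}: 2 true → even ✓
{C, H, Q}: 2 true → even ✓
{H, K}: 0 true → even ✓
{D, Q, R}: 2 true → even ✓
{K, S}: 0 true → even ✓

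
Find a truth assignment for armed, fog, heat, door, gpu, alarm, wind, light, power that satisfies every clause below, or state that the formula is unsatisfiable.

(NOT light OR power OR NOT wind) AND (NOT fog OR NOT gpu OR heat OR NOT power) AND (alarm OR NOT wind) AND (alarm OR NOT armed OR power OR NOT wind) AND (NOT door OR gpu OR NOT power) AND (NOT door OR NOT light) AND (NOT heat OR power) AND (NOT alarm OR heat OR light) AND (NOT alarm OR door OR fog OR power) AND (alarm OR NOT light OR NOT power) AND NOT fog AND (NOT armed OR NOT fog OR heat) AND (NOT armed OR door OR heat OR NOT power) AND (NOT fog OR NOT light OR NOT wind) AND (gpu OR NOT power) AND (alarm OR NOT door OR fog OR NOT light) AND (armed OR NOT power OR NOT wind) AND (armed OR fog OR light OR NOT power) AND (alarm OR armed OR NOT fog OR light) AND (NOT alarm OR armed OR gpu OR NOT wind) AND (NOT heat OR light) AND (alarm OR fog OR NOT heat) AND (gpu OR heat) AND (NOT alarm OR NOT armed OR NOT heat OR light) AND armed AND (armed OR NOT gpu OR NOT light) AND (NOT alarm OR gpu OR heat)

armed: True; fog: False; heat: False; door: True; gpu: True; alarm: False; wind: False; light: False; power: False

Unit clause (NOT fog) forces fog = False.
Unit clause (armed) forces armed = True.
Set heat = False.
  then (gpu OR heat) forces gpu = True.
Set door = True.
  then (NOT door OR NOT light) forces light = False.
  then (NOT alarm OR heat OR light) forces alarm = False.
  then (alarm OR NOT wind) forces wind = False.
Set power = False.
All clauses satisfied.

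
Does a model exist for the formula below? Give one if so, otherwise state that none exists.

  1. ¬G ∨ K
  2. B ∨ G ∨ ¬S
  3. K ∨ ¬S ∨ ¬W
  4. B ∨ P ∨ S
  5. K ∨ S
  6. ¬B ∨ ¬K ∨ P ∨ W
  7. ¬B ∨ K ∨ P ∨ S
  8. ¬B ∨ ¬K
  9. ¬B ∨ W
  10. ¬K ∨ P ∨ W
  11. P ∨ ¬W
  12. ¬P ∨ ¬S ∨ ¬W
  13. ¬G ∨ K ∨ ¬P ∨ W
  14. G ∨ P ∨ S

B: False, W: False, S: True, P: True, G: True, K: True

Try B = True:
  (¬B ∨ ¬K) forces K = False.
  (¬G ∨ K) forces G = False.
  (K ∨ S) forces S = True.
  (K ∨ ¬S ∨ ¬W) forces W = False.
  clause (¬B ∨ W) is falsified — backtrack.
So B = False.
Set W = False.
Set S = True.
  then (B ∨ G ∨ ¬S) forces G = True.
  then (¬G ∨ K) forces K = True.
  then (¬K ∨ P ∨ W) forces P = True.
All clauses satisfied.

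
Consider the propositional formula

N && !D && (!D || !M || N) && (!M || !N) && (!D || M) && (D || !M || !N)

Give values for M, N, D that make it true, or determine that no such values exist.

M = False; N = True; D = False

Unit clause (N) forces N = True.
Unit clause (!D) forces D = False.
In (!M || !N) only !M is left, so M = False.
All clauses satisfied.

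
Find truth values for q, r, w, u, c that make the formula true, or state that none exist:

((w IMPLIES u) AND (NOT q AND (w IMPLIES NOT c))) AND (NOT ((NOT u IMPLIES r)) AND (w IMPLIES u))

q=F, r=F, w=F, u=F, c=T

  (w IMPLIES u) AND (NOT q AND (w IMPLIES NOT c)) = True
    w IMPLIES u = True
    NOT q AND (w IMPLIES NOT c) = True
      NOT q = True
      w IMPLIES NOT c = True
        NOT c = False
  NOT ((NOT u IMPLIES r)) AND (w IMPLIES u) = True
    NOT ((NOT u IMPLIES r)) = True
      NOT u IMPLIES r = False
        NOT u = True
    w IMPLIES u = True
Both conjuncts True, so the formula holds.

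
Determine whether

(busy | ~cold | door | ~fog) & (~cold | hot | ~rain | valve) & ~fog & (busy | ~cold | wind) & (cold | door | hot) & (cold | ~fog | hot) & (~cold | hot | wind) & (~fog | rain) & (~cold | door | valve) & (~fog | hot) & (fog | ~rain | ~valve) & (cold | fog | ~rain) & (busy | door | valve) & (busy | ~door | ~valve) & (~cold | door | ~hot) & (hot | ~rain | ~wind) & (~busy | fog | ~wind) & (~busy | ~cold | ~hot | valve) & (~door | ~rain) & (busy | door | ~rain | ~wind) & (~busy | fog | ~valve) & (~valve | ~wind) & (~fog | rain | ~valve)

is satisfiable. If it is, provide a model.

door = True, fog = False, wind = False, cold = False, valve = False, rain = False, hot = False, busy = True

Unit clause (~fog) forces fog = False.
Set door = True.
  then (~door | ~rain) forces rain = False.
Set wind = False.
Try cold = True:
  (busy | ~cold | wind) forces busy = True.
  (~cold | hot | wind) forces hot = True.
  (~busy | ~cold | ~hot | valve) forces valve = True.
  clause (~busy | fog | ~valve) is falsified — backtrack.
So cold = False.
Try valve = True:
  (busy | ~door | ~valve) forces busy = True.
  clause (~busy | fog | ~valve) is falsified — backtrack.
So valve = False.
Set hot = False.
Set busy = True.
All clauses satisfied.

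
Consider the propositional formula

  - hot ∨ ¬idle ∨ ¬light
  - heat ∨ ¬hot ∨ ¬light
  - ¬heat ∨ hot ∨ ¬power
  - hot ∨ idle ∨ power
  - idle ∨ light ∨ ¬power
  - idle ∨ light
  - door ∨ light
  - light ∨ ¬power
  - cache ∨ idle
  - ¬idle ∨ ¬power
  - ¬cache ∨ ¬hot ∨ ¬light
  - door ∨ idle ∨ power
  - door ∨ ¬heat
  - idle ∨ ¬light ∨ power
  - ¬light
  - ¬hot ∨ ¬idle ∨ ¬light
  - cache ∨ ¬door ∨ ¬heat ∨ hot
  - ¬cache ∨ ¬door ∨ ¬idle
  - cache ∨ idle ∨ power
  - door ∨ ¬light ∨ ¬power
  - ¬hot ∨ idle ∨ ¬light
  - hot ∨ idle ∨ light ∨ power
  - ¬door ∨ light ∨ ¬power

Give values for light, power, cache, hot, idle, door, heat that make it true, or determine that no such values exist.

light = False, power = False, cache = False, hot = True, idle = True, door = True, heat = True

Unit clause (¬light) forces light = False.
In (idle ∨ light) only idle is left, so idle = True.
In (door ∨ light) only door is left, so door = True.
In (light ∨ ¬power) only ¬power is left, so power = False.
In (¬cache ∨ ¬door ∨ ¬idle) only ¬cache is left, so cache = False.
Set hot = True.
Set heat = True.
All clauses satisfied.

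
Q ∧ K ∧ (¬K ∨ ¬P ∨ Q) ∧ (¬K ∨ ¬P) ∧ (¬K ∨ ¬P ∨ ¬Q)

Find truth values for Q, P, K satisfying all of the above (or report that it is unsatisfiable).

Q = True; P = False; K = True

Unit clause (Q) forces Q = True.
Unit clause (K) forces K = True.
In (¬K ∨ ¬P) only ¬P is left, so P = False.
Check each clause:
  (Q): Q holds.
  (K): K holds.
  (¬K ∨ ¬P ∨ Q): ¬P holds.
  (¬K ∨ ¬P): ¬P holds.
  (¬K ∨ ¬P ∨ ¬Q): ¬P holds.
All clauses satisfied.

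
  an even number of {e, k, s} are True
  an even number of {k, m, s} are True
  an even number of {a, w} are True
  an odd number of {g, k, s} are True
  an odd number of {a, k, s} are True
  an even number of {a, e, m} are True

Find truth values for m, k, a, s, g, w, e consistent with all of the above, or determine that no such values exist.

m = True, k = True, a = False, s = False, g = False, w = False, e = True

{e, k, s}: 2 true → even ✓
{k, m, s}: 2 true → even ✓
{a, w}: 0 true → even ✓
{g, k, s}: 1 true → odd ✓
{a, k, s}: 1 true → odd ✓
{a, e, m}: 2 true → even ✓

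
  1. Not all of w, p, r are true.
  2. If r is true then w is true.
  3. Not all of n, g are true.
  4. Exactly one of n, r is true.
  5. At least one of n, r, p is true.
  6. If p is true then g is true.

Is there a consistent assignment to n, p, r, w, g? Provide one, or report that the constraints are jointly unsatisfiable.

n: False, p: False, r: True, w: True, g: False

  (1) {w, p, r}: 2/3 true — not all ✓
  (2) r=T ⇒ w: T ✓
  (3) {n, g}: 0/2 true — not all ✓
  (4) {n, r}: 1 true — exactly one ✓
  (5) {n, r, p}: 1 true — at least one ✓
  (6) p=F ⇒ g: vacuous ✓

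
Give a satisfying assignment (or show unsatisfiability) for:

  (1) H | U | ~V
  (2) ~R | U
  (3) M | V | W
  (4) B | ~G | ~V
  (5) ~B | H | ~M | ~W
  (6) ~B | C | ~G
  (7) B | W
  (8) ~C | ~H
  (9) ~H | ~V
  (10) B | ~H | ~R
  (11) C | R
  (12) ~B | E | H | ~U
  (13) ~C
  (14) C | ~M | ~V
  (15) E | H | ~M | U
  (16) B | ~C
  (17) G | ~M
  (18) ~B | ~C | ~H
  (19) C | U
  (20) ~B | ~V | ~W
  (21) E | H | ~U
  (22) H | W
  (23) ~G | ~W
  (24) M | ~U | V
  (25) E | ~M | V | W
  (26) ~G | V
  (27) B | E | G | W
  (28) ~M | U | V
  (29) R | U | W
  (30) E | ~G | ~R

Unit clause (~C) forces C = False.
In (C | U) only U is left, so U = True.
In (C | R) only R is left, so R = True.
Set E = True.
Try V = False:
  (M | ~U | V) forces M = True.
  (G | ~M) forces G = True.
  clause (~G | V) is falsified — backtrack.
So V = True.
  then (~H | ~V) forces H = False.
  then (C | ~M | ~V) forces M = False.
  then (H | W) forces W = True.
  then (~G | ~W) forces G = False.
  then (~B | ~V | ~W) forces B = False.
All clauses satisfied.

E = True, V = True, H = False, W = True, R = True, B = False, U = True, M = False, G = False, C = False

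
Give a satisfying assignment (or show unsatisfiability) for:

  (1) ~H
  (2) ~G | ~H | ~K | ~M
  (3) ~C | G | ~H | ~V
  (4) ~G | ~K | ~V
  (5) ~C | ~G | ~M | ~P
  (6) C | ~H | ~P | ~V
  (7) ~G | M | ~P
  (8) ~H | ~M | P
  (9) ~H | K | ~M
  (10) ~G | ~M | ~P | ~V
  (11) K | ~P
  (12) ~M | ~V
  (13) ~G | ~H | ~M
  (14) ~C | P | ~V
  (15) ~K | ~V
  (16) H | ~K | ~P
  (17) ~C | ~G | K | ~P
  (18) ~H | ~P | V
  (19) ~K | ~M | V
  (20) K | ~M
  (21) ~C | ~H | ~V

Unit clause (~H) forces H = False.
Set G = True.
Set C = False.
Try P = True:
  (~G | M | ~P) forces M = True.
  (~G | ~M | ~P | ~V) forces V = False.
  (K | ~P) forces K = True.
  clause (H | ~K | ~P) is falsified — backtrack.
So P = False.
Set V = False.
Set M = False.
Set K = False.
All clauses satisfied.

G = True; C = False; H = False; P = False; V = False; M = False; K = False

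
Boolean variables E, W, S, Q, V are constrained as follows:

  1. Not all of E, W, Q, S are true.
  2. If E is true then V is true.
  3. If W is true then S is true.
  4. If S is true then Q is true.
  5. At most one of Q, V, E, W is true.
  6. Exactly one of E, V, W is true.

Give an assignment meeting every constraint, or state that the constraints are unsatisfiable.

E = False; W = False; S = False; Q = False; V = True

  (1) {E, W, Q, S}: 0/4 true — not all ✓
  (2) E=F ⇒ V: vacuous ✓
  (3) W=F ⇒ S: vacuous ✓
  (4) S=F ⇒ Q: vacuous ✓
  (5) {Q, V, E, W}: 1 true — at most one ✓
  (6) {E, V, W}: 1 true — exactly one ✓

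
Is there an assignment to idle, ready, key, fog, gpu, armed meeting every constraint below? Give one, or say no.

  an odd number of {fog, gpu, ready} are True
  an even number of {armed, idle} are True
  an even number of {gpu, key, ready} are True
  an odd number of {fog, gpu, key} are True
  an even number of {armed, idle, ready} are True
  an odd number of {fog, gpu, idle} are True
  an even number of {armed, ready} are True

idle = False; ready = False; key = False; fog = True; gpu = False; armed = False

{fog, gpu, ready}: 1 true → odd ✓
{armed, idle}: 0 true → even ✓
{gpu, key, ready}: 0 true → even ✓
{fog, gpu, key}: 1 true → odd ✓
{armed, idle, ready}: 0 true → even ✓
{fog, gpu, idle}: 1 true → odd ✓
{armed, ready}: 0 true → even ✓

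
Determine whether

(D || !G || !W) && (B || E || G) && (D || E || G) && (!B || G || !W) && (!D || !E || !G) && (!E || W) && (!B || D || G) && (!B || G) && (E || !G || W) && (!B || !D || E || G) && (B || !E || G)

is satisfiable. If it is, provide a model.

Set E = False.
Try G = False:
  (B || E || G) forces B = True.
  clause (!B || G) is falsified — backtrack.
So G = True.
  then (E || !G || W) forces W = True.
  then (D || !G || !W) forces D = True.
Set B = True.
All clauses satisfied.

E: False, G: True, D: True, W: True, B: True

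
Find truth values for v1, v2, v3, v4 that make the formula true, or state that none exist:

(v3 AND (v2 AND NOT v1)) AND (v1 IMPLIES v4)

v1=F; v2=T; v3=T; v4=F

  v3 AND (v2 AND NOT v1) = True
    v2 AND NOT v1 = True
      NOT v1 = True
  v1 IMPLIES v4 = True
Both conjuncts True, so the formula holds.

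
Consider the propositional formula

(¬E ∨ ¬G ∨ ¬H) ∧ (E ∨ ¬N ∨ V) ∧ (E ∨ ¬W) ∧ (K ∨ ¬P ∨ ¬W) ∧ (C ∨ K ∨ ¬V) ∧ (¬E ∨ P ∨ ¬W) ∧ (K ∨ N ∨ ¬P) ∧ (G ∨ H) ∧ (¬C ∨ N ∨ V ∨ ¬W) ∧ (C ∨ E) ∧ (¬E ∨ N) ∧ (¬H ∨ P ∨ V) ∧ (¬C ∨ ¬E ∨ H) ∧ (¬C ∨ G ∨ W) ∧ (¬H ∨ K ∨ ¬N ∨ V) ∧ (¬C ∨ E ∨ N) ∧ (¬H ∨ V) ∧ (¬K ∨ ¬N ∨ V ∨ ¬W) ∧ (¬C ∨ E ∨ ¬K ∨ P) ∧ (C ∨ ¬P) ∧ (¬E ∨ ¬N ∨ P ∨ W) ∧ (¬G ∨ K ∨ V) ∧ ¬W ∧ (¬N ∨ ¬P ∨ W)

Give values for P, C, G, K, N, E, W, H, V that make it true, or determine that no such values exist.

P = False; C = True; G = True; K = False; N = True; E = False; W = False; H = False; V = True

Unit clause (¬W) forces W = False.
Set P = False.
Try C = False:
  (C ∨ E) forces E = True.
  (¬E ∨ N) forces N = True.
  clause (¬E ∨ ¬N ∨ P ∨ W) is falsified — backtrack.
So C = True.
  then (¬C ∨ G ∨ W) forces G = True.
Try K = True:
  (¬C ∨ E ∨ ¬K ∨ P) forces E = True.
  (¬E ∨ ¬G ∨ ¬H) forces H = False.
  clause (¬C ∨ ¬E ∨ H) is falsified — backtrack.
So K = False.
  then (¬G ∨ K ∨ V) forces V = True.
Set N = True.
  then (¬E ∨ ¬N ∨ P ∨ W) forces E = False.
Set H = False.
All clauses satisfied.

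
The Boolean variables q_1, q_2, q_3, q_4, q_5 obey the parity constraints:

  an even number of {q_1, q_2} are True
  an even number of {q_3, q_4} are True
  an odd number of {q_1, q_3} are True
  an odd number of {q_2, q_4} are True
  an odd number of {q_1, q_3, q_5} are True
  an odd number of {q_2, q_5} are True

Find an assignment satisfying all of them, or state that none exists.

q_1: True, q_2: True, q_3: False, q_4: False, q_5: False

{q_1, q_2}: 2 true → even ✓
{q_3, q_4}: 0 true → even ✓
{q_1, q_3}: 1 true → odd ✓
{q_2, q_4}: 1 true → odd ✓
{q_1, q_3, q_5}: 1 true → odd ✓
{q_2, q_5}: 1 true → odd ✓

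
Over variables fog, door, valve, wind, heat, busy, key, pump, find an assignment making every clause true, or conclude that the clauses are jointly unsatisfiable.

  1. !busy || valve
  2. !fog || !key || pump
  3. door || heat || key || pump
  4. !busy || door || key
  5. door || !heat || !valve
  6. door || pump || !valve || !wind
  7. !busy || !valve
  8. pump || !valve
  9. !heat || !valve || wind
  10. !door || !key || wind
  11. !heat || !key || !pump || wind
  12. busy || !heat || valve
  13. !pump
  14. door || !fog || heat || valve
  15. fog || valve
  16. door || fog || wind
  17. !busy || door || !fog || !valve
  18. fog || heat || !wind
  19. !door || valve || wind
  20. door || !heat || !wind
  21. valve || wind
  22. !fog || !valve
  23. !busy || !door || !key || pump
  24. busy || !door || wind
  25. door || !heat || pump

Unit clause (!pump) forces pump = False.
In (pump || !valve) only !valve is left, so valve = False.
In (fog || valve) only fog is left, so fog = True.
In (valve || wind) only wind is left, so wind = True.
In (!busy || valve) only !busy is left, so busy = False.
In (!fog || !key || pump) only !key is left, so key = False.
In (busy || !heat || valve) only !heat is left, so heat = False.
In (door || !fog || heat || valve) only door is left, so door = True.
All clauses satisfied.

fog = True, door = True, valve = False, wind = True, heat = False, busy = False, key = False, pump = False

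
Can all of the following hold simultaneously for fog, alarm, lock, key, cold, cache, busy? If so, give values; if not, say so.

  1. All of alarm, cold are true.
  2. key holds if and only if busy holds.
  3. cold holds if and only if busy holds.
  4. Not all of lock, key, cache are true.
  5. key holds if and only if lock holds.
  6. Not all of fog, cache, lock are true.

fog=T, alarm=T, lock=T, key=T, cold=T, cache=F, busy=T

  (1) {alarm, cold}: all 2 true ✓
  (2) key=T, busy=T — same ✓
  (3) cold=T, busy=T — same ✓
  (4) {lock, key, cache}: 2/3 true — not all ✓
  (5) key=T, lock=T — same ✓
  (6) {fog, cache, lock}: 2/3 true — not all ✓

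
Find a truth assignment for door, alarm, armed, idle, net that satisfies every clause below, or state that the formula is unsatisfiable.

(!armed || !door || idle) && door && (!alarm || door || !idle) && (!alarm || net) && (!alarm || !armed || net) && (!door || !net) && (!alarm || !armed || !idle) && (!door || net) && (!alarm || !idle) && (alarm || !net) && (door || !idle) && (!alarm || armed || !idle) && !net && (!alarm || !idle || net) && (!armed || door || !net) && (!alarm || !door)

Case door = True:
  (!door || !net) forces net = False.
  Clause (!door || net) is falsified — contradiction.
Case door = False:
  Clause (door) is falsified — contradiction.
Both cases fail, so the formula is unsatisfiable.

UNSATISFIABLE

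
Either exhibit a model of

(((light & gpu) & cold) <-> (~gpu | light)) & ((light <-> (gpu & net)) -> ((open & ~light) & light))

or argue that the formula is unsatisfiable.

cold=T, light=T, net=F, open=F, gpu=T

  ((light & gpu) & cold) <-> (~gpu | light) = True
    (light & gpu) & cold = True
      light & gpu = True
    ~gpu | light = True
      ~gpu = False
  (light <-> (gpu & net)) -> ((open & ~light) & light) = True
    light <-> (gpu & net) = False
      gpu & net = False
    (open & ~light) & light = False
      open & ~light = False
        ~light = False
Both conjuncts True, so the formula holds.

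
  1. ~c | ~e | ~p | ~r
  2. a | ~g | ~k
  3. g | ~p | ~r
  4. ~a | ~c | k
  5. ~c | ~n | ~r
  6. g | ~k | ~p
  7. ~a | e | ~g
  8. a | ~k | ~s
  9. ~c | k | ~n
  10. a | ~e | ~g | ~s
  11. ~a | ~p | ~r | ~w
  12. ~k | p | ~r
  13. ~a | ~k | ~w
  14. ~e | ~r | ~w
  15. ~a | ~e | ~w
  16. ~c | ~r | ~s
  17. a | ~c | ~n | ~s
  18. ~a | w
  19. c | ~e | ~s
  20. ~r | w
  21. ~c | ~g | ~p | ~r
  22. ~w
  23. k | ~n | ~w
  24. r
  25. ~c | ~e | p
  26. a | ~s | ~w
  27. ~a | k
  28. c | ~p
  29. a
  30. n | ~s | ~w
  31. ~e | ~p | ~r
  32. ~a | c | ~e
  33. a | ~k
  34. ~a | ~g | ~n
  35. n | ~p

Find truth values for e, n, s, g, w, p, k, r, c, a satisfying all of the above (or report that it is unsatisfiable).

UNSATISFIABLE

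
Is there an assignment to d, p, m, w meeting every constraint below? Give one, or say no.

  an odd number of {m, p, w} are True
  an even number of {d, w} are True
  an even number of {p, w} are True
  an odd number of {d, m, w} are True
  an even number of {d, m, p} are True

UNSATISFIABLE

Adding constraints 1, 2, 5 mod 2: every variable appears an even number of times on the left, so the left side is 0.
But the right sides sum to 1 (mod 2). 0 ≠ 1 — the system is inconsistent.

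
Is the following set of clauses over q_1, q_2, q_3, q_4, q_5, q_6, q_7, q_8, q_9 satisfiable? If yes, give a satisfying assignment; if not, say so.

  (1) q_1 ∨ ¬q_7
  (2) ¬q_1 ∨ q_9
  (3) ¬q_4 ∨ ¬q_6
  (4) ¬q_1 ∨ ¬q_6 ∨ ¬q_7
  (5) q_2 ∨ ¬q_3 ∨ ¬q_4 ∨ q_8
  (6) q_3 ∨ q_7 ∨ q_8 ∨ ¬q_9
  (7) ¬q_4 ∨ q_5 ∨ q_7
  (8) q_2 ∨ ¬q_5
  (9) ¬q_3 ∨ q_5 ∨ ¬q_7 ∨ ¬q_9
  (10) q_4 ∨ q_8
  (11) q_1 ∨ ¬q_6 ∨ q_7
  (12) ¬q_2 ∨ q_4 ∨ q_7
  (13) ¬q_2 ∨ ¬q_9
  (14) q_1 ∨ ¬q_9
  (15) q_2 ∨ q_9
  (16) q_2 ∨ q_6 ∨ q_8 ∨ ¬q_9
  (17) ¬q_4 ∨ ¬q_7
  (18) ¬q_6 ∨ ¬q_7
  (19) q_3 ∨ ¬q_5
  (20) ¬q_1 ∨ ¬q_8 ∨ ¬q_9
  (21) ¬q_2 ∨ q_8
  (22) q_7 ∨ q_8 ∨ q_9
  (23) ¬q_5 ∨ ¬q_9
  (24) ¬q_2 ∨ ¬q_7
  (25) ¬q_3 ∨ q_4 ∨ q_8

Set q_1 = False.
  then (q_1 ∨ ¬q_7) forces q_7 = False.
  then (q_1 ∨ ¬q_6 ∨ q_7) forces q_6 = False.
  then (q_1 ∨ ¬q_9) forces q_9 = False.
  then (q_2 ∨ q_9) forces q_2 = True.
  then (¬q_2 ∨ q_8) forces q_8 = True.
  then (¬q_2 ∨ q_4 ∨ q_7) forces q_4 = True.
  then (¬q_4 ∨ q_5 ∨ q_7) forces q_5 = True.
  then (q_3 ∨ ¬q_5) forces q_3 = True.
All clauses satisfied.

q_1: False, q_2: True, q_3: True, q_4: True, q_5: True, q_6: False, q_7: False, q_8: True, q_9: False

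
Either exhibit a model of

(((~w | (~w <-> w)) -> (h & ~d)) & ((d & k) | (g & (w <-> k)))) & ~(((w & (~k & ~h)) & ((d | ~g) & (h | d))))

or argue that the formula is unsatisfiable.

g=T; k=T; h=F; d=F; w=T

  ((~w | (~w <-> w)) -> (h & ~d)) & ((d & k) | (g & (w <-> k))) = True
    (~w | (~w <-> w)) -> (h & ~d) = True
      ~w | (~w <-> w) = False
        ~w = False
        ~w <-> w = False
          ~w = False
      h & ~d = False
        ~d = True
    (d & k) | (g & (w <-> k)) = True
      d & k = False
      g & (w <-> k) = True
        w <-> k = True
  ~(((w & (~k & ~h)) & ((d | ~g) & (h | d)))) = True
    (w & (~k & ~h)) & ((d | ~g) & (h | d)) = False
      w & (~k & ~h) = False
        ~k & ~h = False
          ~k = False
          ~h = True
      (d | ~g) & (h | d) = False
        d | ~g = False
          ~g = False
        h | d = False
Both conjuncts True, so the formula holds.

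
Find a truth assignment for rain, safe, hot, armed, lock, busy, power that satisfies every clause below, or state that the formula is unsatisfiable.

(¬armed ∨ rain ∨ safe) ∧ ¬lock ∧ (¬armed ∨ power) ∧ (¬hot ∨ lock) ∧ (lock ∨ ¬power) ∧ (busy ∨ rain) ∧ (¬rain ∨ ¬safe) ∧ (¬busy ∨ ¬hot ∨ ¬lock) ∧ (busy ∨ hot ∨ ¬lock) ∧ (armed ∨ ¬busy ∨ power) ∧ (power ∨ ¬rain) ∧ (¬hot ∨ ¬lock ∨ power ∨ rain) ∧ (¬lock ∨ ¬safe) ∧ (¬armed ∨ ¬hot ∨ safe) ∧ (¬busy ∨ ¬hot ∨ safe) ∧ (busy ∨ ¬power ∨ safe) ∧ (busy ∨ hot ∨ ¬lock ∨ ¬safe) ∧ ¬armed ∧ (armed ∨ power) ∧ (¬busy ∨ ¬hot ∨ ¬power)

Case armed = True:
  Clause (¬armed) is falsified — contradiction.
Case armed = False:
  (¬lock) forces lock = False.
  (¬hot ∨ lock) forces hot = False.
  (lock ∨ ¬power) forces power = False.
  Clause (armed ∨ power) is falsified — contradiction.
Both cases fail, so the formula is unsatisfiable.

Unsatisfiable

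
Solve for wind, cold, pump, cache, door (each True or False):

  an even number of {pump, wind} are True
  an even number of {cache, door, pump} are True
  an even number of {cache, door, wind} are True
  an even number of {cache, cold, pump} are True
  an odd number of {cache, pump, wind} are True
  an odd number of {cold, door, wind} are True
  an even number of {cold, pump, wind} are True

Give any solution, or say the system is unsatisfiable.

wind = True, cold = False, pump = True, cache = True, door = False

{pump, wind}: 2 true → even ✓
{cache, door, pump}: 2 true → even ✓
{cache, door, wind}: 2 true → even ✓
{cache, cold, pump}: 2 true → even ✓
{cache, pump, wind}: 3 true → odd ✓
{cold, door, wind}: 1 true → odd ✓
{cold, pump, wind}: 2 true → even ✓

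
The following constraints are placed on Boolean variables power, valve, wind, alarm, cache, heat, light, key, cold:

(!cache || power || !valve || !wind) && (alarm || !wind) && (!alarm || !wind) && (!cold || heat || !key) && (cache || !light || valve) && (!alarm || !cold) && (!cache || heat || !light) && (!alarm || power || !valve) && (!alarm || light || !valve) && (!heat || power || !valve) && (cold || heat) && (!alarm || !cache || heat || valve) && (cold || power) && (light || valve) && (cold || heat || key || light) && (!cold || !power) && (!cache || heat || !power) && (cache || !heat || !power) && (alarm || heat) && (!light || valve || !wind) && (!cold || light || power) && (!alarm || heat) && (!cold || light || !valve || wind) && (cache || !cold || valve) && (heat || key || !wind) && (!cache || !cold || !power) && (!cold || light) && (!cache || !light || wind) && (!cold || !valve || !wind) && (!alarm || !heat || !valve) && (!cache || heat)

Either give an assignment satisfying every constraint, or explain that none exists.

Set power = True.
  then (!cold || !power) forces cold = False.
  then (cold || heat) forces heat = True.
  then (cache || !heat || !power) forces cache = True.
Try valve = False:
  (light || valve) forces light = True.
  (!light || valve || !wind) forces wind = False.
  clause (!cache || !light || wind) is falsified — backtrack.
So valve = True.
  then (!alarm || !heat || !valve) forces alarm = False.
  then (alarm || !wind) forces wind = False.
  then (!cache || !light || wind) forces light = False.
Set key = False.
All clauses satisfied.

power=T; valve=T; wind=F; alarm=F; cache=T; heat=T; light=F; key=F; cold=F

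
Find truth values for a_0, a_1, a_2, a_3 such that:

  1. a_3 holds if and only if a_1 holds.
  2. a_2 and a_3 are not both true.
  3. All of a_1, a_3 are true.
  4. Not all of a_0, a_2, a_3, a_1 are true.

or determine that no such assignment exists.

a_0 = True, a_1 = True, a_2 = False, a_3 = True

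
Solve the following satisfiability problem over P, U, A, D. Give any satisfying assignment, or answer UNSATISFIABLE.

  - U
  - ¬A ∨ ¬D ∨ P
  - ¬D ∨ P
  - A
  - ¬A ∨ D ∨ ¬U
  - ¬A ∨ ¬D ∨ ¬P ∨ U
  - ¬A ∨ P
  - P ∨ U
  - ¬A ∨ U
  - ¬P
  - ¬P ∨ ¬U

UNSATISFIABLE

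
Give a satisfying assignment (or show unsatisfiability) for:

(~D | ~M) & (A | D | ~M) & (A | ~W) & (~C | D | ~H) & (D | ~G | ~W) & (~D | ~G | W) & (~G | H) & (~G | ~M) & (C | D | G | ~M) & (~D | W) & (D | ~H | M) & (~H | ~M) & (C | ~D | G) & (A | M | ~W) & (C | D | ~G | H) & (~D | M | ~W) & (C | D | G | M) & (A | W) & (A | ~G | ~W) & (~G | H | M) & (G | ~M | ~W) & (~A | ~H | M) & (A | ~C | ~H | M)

H: False, C: True, W: True, D: False, M: False, G: False, A: True

Try H = True:
  (~H | ~M) forces M = False.
  (D | ~H | M) forces D = True.
  (~D | W) forces W = True.
  clause (~D | M | ~W) is falsified — backtrack.
So H = False.
  then (~G | H) forces G = False.
Set C = True.
Set W = True.
  then (A | ~W) forces A = True.
  then (G | ~M | ~W) forces M = False.
  then (~D | M | ~W) forces D = False.
All clauses satisfied.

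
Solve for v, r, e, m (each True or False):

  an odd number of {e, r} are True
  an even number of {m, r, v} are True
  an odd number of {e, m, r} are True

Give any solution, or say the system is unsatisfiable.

v = False, r = False, e = True, m = False

{e, r}: 1 true → odd ✓
{m, r, v}: 0 true → even ✓
{e, m, r}: 1 true → odd ✓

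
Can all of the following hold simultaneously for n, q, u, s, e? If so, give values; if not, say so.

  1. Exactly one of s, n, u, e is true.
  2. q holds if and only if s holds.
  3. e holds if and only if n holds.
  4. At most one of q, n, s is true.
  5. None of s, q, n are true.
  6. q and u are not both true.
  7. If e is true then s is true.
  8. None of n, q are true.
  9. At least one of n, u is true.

n = False, q = False, u = True, s = False, e = False

  (1) {s, n, u, e}: 1 true — exactly one ✓
  (2) q=F, s=F — same ✓
  (3) e=F, n=F — same ✓
  (4) {q, n, s}: 0 true — at most one ✓
  (5) {s, q, n}: 0 true — none ✓
  (6) q=F, u=T — not both ✓
  (7) e=F ⇒ s: vacuous ✓
  (8) {n, q}: 0 true — none ✓
  (9) {n, u}: 1 true — at least one ✓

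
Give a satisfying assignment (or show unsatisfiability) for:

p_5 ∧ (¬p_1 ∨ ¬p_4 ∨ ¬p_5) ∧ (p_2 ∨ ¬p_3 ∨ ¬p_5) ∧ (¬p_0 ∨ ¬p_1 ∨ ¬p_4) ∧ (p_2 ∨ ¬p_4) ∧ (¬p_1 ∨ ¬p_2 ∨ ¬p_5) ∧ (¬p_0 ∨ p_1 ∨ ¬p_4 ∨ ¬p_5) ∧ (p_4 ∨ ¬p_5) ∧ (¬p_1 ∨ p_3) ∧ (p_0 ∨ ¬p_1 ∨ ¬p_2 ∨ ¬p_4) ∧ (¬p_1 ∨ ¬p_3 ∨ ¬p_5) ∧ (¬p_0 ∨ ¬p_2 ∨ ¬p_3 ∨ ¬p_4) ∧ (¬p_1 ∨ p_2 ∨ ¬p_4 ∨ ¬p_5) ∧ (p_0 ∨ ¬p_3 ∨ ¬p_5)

p_0 = False, p_1 = False, p_2 = True, p_3 = False, p_4 = True, p_5 = True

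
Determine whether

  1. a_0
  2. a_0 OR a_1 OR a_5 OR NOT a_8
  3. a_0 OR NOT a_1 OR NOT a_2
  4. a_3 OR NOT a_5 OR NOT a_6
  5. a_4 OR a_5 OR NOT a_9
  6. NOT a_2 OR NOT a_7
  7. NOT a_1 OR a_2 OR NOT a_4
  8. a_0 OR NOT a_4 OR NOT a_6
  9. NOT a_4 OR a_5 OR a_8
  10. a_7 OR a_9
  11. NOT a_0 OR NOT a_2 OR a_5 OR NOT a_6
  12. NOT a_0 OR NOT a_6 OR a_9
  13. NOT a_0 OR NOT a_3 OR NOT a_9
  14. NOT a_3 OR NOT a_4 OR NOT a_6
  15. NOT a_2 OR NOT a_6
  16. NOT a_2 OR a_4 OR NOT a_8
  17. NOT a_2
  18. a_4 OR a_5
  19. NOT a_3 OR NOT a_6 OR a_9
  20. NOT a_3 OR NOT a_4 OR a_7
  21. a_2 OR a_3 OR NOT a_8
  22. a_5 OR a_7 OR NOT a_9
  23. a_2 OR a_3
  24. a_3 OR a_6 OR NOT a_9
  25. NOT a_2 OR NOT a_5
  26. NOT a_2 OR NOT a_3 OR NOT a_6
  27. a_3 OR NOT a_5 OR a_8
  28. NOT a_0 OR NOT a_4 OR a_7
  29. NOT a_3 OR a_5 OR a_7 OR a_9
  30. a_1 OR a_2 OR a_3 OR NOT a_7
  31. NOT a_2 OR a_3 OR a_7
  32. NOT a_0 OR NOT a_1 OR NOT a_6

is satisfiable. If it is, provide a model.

a_0=T, a_1=F, a_2=F, a_3=T, a_4=T, a_5=F, a_6=F, a_7=T, a_8=T, a_9=F

Unit clause (a_0) forces a_0 = True.
Unit clause (NOT a_2) forces a_2 = False.
In (a_2 OR a_3) only a_3 is left, so a_3 = True.
In (NOT a_0 OR NOT a_3 OR NOT a_9) only NOT a_9 is left, so a_9 = False.
In (NOT a_3 OR NOT a_6 OR a_9) only NOT a_6 is left, so a_6 = False.
In (a_7 OR a_9) only a_7 is left, so a_7 = True.
Set a_1 = False.
Set a_4 = True.
Set a_5 = False.
  then (NOT a_4 OR a_5 OR a_8) forces a_8 = True.
All clauses satisfied.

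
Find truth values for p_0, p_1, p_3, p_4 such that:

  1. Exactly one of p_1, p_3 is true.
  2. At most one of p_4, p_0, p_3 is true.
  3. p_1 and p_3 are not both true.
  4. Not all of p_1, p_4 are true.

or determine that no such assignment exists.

p_0: True, p_1: True, p_3: False, p_4: False

  (1) {p_1, p_3}: 1 true — exactly one ✓
  (2) {p_4, p_0, p_3}: 1 true — at most one ✓
  (3) p_1=T, p_3=F — not both ✓
  (4) {p_1, p_4}: 1/2 true — not all ✓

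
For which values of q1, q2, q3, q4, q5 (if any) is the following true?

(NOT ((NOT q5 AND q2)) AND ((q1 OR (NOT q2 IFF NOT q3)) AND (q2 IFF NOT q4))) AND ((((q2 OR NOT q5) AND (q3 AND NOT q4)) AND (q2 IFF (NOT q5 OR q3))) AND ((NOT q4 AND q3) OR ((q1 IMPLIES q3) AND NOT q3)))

q1=F, q2=T, q3=T, q4=F, q5=T

  NOT ((NOT q5 AND q2)) AND ((q1 OR (NOT q2 IFF NOT q3)) AND (q2 IFF NOT q4)) = True
    NOT ((NOT q5 AND q2)) = True
      NOT q5 AND q2 = False
        NOT q5 = False
    (q1 OR (NOT q2 IFF NOT q3)) AND (q2 IFF NOT q4) = True
      q1 OR (NOT q2 IFF NOT q3) = True
        NOT q2 IFF NOT q3 = True
          NOT q2 = False
          NOT q3 = False
      q2 IFF NOT q4 = True
        NOT q4 = True
  (((q2 OR NOT q5) AND (q3 AND NOT q4)) AND (q2 IFF (NOT q5 OR q3))) AND ((NOT q4 AND q3) OR ((q1 IMPLIES q3) AND NOT q3)) = True
    ((q2 OR NOT q5) AND (q3 AND NOT q4)) AND (q2 IFF (NOT q5 OR q3)) = True
      (q2 OR NOT q5) AND (q3 AND NOT q4) = True
        q2 OR NOT q5 = True
          NOT q5 = False
        q3 AND NOT q4 = True
          NOT q4 = True
      q2 IFF (NOT q5 OR q3) = True
        NOT q5 OR q3 = True
          NOT q5 = False
    (NOT q4 AND q3) OR ((q1 IMPLIES q3) AND NOT q3) = True
      NOT q4 AND q3 = True
        NOT q4 = True
      (q1 IMPLIES q3) AND NOT q3 = False
        q1 IMPLIES q3 = True
        NOT q3 = False
Both conjuncts True, so the formula holds.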